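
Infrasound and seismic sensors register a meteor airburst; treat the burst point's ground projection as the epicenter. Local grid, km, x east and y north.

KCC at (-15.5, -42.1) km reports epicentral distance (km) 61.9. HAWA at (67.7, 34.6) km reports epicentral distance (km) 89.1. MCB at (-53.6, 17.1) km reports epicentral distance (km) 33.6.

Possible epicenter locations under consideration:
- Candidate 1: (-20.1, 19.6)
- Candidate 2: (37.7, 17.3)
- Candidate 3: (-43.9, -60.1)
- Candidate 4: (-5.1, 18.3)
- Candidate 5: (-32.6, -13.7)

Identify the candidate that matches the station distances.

For each candidate, compare |candidate − station| to the reported distance:
Candidate 1: residuals KCC 0.0, HAWA 0.0, MCB 0.0 → max 0.0 km
Candidate 2: residuals KCC 17.8, HAWA 54.5, MCB 57.7 → max 57.7 km
Candidate 3: residuals KCC 28.3, HAWA 57.3, MCB 44.2 → max 57.3 km
Candidate 4: residuals KCC 0.6, HAWA 14.5, MCB 14.9 → max 14.9 km
Candidate 5: residuals KCC 28.7, HAWA 22.2, MCB 3.7 → max 28.7 km
Only Candidate 1 has all residuals ≈ 0.

Candidate 1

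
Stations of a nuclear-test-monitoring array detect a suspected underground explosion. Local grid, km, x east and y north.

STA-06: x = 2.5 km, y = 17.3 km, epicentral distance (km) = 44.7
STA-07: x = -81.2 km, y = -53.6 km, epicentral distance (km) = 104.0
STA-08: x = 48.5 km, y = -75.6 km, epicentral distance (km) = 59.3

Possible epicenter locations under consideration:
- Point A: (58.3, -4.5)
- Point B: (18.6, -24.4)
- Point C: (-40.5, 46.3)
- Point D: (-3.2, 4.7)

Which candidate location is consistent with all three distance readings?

For each candidate, compare |candidate − station| to the reported distance:
Point A: residuals STA-06 15.2, STA-07 43.9, STA-08 12.5 → max 43.9 km
Point B: residuals STA-06 0.0, STA-07 0.0, STA-08 0.0 → max 0.0 km
Point C: residuals STA-06 7.2, STA-07 3.9, STA-08 91.6 → max 91.6 km
Point D: residuals STA-06 30.9, STA-07 6.6, STA-08 36.2 → max 36.2 km
Only Point B has all residuals ≈ 0.

Point B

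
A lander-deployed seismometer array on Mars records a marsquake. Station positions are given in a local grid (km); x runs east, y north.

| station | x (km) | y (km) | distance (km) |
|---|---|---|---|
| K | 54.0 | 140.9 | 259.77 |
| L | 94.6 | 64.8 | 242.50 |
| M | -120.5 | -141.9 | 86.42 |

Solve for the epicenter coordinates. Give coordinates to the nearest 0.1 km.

Circle about each station: (x − 54.0)² + (y − 140.9)² = 259.77²; (x − 94.6)² + (y − 64.8)² = 242.50²; (x + 120.5)² + (y + 141.9)² = 86.42².
Subtracting the K equation from the L and M equations removes the quadratic terms:
81.2 x − 152.2 y = -946.41
-349.0 x − 565.6 y = 71899.09
Solving the 2×2 system: x ≈ -115.9, y ≈ -55.6 km.
Check against K (with the unrounded x, y): √((x − 54.0)²+(y − 140.9)²) = 259.77 ≈ 259.77 km. ✓

(-115.9, -55.6)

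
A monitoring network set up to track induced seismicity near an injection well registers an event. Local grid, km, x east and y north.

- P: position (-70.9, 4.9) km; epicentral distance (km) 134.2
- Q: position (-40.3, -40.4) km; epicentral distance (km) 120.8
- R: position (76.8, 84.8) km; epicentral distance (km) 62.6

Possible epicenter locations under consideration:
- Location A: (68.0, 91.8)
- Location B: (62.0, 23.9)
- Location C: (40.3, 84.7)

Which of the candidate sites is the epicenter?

For each candidate, compare |candidate − station| to the reported distance:
Location A: residuals P 29.6, Q 50.1, R 51.4 → max 51.4 km
Location B: residuals P 0.1, Q 0.0, R 0.1 → max 0.1 km
Location C: residuals P 2.7, Q 28.0, R 26.1 → max 28.0 km
Only Location B has all residuals ≈ 0.

Location B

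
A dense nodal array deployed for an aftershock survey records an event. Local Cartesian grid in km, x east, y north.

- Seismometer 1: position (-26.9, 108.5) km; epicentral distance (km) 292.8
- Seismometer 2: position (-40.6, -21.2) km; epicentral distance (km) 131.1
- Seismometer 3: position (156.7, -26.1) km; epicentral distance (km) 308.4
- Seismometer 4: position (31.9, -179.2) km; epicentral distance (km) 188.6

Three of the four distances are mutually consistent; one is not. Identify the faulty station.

Solve using three stations at a time. Using Seismometer 2, Seismometer 3, Seismometer 4 (subtract circle equations pairwise → linear system) gives (x, y) ≈ (-141.4, -104.9).
Distances from that point to each station vs reported:
  Seismometer 1: calculated 242.2 vs reported 292.8 → residual 50.6 km
  Seismometer 2: calculated 131.1 vs reported 131.1 → residual 0.0 km
  Seismometer 3: calculated 308.4 vs reported 308.4 → residual 0.0 km
  Seismometer 4: calculated 188.6 vs reported 188.6 → residual 0.0 km
Seismometer 2, Seismometer 3, Seismometer 4 are mutually consistent (residuals ≈ 0); Seismometer 1 is off by 50.6 km.

Seismometer 1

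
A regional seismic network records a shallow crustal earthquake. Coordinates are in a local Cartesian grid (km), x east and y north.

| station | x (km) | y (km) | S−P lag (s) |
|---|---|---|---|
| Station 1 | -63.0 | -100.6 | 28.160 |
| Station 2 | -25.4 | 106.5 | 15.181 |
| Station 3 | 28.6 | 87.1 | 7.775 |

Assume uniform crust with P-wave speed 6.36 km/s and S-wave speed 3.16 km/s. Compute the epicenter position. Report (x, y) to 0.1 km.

(43.5, 40.6)

Distance from S−P lag: d = Δt · v_P v_S / (v_P − v_S) = Δt · (6.36·3.16)/(6.36−3.16) ≈ 6.2805·Δt.
So d_Station 1 = 176.86, d_Station 2 = 95.34, d_Station 3 = 48.83 km.
Circle about each station: (x + 63.0)² + (y + 100.6)² = 176.86²; (x + 25.4)² + (y − 106.5)² = 95.34²; (x − 28.6)² + (y − 87.1)² = 48.83².
Subtracting the Station 1 equation from the Station 2 and Station 3 equations removes the quadratic terms:
75.2 x + 414.2 y = 20087.79
183.2 x + 375.4 y = 23210.10
Solving the 2×2 system: x ≈ 43.5, y ≈ 40.6 km.
Check against Station 1 (with the unrounded x, y): √((x + 63.0)²+(y + 100.6)²) = 176.86 ≈ 176.86 km. ✓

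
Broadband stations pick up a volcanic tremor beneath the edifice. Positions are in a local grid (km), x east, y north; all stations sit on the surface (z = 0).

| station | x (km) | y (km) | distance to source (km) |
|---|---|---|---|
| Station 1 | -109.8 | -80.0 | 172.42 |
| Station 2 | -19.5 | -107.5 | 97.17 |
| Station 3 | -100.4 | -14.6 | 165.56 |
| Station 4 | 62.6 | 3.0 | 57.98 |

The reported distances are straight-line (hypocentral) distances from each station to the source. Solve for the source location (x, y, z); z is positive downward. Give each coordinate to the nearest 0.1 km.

(60.0, -53.3, 13.6)

Each station gives a sphere (x−x_i)² + (y−y_i)² + z² = d_i² (stations at z=0).
Subtracting the Station 1 sphere from Station 2 and Station 3: z² cancels, leaving linear equations in x and y:
180.6 x − 55.0 y = 13767.11
18.8 x + 130.8 y = -5844.18
Solving: x ≈ 59.997, y ≈ -53.304 km (keep extra digits for the depth step; rounded: 60.0, -53.3).
Then from the Station 1 sphere: z² = 172.42² − (x + 109.8)² − (y + 80.0)² with x = 59.997, y = -53.304, so z ≈ 13.600 ≈ 13.6 km.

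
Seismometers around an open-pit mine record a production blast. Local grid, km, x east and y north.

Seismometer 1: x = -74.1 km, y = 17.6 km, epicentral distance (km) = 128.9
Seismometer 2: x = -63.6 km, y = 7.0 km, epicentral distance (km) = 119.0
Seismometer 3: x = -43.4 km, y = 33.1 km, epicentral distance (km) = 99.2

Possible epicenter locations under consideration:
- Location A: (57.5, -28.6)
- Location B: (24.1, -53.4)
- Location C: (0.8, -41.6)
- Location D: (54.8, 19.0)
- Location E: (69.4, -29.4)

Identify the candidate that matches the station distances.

Location D

For each candidate, compare |candidate − station| to the reported distance:
Location A: residuals Seismometer 1 10.6, Seismometer 2 7.2, Seismometer 3 19.1 → max 19.1 km
Location B: residuals Seismometer 1 7.7, Seismometer 2 12.5, Seismometer 3 10.5 → max 12.5 km
Location C: residuals Seismometer 1 33.4, Seismometer 2 38.3, Seismometer 3 12.4 → max 38.3 km
Location D: residuals Seismometer 1 0.0, Seismometer 2 0.0, Seismometer 3 0.0 → max 0.0 km
Location E: residuals Seismometer 1 22.1, Seismometer 2 18.9, Seismometer 3 29.8 → max 29.8 km
Only Location D has all residuals ≈ 0.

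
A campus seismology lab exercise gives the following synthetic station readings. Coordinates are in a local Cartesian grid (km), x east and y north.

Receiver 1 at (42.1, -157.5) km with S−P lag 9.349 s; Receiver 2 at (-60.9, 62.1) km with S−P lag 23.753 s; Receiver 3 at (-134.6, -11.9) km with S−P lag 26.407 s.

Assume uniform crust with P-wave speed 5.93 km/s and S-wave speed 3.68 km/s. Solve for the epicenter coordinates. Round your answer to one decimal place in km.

Distance from S−P lag: d = Δt · v_P v_S / (v_P − v_S) = Δt · (5.93·3.68)/(5.93−3.68) ≈ 9.6988·Δt.
So d_Receiver 1 = 90.67, d_Receiver 2 = 230.38, d_Receiver 3 = 256.12 km.
Circle about each station: (x − 42.1)² + (y + 157.5)² = 90.67²; (x + 60.9)² + (y − 62.1)² = 230.38²; (x + 134.6)² + (y + 11.9)² = 256.12².
Subtracting the Receiver 1 equation from the Receiver 2 and Receiver 3 equations removes the quadratic terms:
-206.0 x + 439.2 y = -63867.34
-353.4 x + 291.2 y = -65696.30
Solving the 2×2 system: x ≈ 107.7, y ≈ -94.9 km.

x ≈ 107.7 km, y ≈ -94.9 km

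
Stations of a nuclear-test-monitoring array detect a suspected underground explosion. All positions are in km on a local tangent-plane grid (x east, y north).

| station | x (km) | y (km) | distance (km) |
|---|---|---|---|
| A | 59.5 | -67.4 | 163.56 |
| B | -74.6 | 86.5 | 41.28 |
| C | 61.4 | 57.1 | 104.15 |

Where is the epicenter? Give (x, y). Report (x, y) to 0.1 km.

x ≈ -42.7 km, y ≈ 60.3 km

Circle about each station: (x − 59.5)² + (y + 67.4)² = 163.56²; (x + 74.6)² + (y − 86.5)² = 41.28²; (x − 61.4)² + (y − 57.1)² = 104.15².
Subtracting the A equation from the B and C equations removes the quadratic terms:
-268.2 x + 307.8 y = 30012.24
3.8 x + 249.0 y = 14852.01
Solving the 2×2 system: x ≈ -42.7, y ≈ 60.3 km.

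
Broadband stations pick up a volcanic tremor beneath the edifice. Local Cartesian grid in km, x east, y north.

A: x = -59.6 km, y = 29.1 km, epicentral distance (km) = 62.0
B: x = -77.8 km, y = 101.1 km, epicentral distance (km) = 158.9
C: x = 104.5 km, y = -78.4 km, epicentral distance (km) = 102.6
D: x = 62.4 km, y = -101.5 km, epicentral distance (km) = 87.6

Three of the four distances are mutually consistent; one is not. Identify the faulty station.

A

Solve using three stations at a time. Using B, C, D (subtract circle equations pairwise → linear system) gives (x, y) ≈ (15.4, -27.6).
Distances from that point to each station vs reported:
  A: calculated 94.0 vs reported 62.0 → residual 32.0 km
  B: calculated 158.9 vs reported 158.9 → residual 0.0 km
  C: calculated 102.6 vs reported 102.6 → residual 0.0 km
  D: calculated 87.6 vs reported 87.6 → residual 0.0 km
B, C, D are mutually consistent (residuals ≈ 0); A is off by 32.0 km.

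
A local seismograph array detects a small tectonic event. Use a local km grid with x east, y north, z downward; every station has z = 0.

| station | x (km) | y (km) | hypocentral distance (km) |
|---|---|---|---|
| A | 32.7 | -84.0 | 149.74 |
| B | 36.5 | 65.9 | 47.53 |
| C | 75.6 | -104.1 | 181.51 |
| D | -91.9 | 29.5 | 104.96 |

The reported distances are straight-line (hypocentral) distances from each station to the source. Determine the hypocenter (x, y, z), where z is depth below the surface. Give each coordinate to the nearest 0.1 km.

(3.2, 59.0, 33.2)

Each station gives a sphere (x−x_i)² + (y−y_i)² + z² = d_i² (stations at z=0).
Subtracting the A sphere from B and C: z² cancels, leaving linear equations in x and y:
7.6 x + 299.8 y = 17712.74
85.8 x − 40.2 y = -2096.93
Solving: x ≈ 3.204, y ≈ 59.001 km (keep extra digits for the depth step; rounded: 3.2, 59.0).
Then from the A sphere: z² = 149.74² − (x − 32.7)² − (y + 84.0)² with x = 3.204, y = 59.001, so z ≈ 33.208 ≈ 33.2 km.
Check against D (with the unrounded solution): distance 104.97 ≈ 104.96 km. ✓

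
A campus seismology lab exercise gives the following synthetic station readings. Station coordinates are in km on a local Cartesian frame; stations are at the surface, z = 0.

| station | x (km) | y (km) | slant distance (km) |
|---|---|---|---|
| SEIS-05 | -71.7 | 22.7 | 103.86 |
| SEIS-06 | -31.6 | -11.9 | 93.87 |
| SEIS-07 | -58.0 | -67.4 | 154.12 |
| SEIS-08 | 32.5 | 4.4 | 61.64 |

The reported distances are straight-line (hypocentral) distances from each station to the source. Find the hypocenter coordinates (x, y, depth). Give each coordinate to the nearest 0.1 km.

x ≈ 22.6 km, y ≈ 62.9 km, depth ≈ 16.7 km

Each station gives a sphere (x−x_i)² + (y−y_i)² + z² = d_i² (stations at z=0).
Subtracting the SEIS-05 sphere from SEIS-06 and SEIS-07: z² cancels, leaving linear equations in x and y:
80.2 x − 69.2 y = -2540.69
27.4 x − 180.2 y = -10715.49
Solving: x ≈ 22.593, y ≈ 62.900 km (keep extra digits for the depth step; rounded: 22.6, 62.9).
Then from the SEIS-05 sphere: z² = 103.86² − (x + 71.7)² − (y − 22.7)² with x = 22.593, y = 62.900, so z ≈ 16.724 ≈ 16.7 km.
Check against SEIS-08 (with the unrounded solution): distance 61.64 ≈ 61.64 km. ✓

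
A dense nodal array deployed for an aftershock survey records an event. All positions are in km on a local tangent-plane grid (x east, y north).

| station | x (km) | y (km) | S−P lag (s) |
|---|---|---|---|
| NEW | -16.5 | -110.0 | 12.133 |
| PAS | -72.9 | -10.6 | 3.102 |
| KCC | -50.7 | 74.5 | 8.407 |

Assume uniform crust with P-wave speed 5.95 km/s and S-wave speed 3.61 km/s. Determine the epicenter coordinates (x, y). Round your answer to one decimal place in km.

(-45.6, -2.5)

Distance from S−P lag: d = Δt · v_P v_S / (v_P − v_S) = Δt · (5.95·3.61)/(5.95−3.61) ≈ 9.1793·Δt.
So d_NEW = 111.37, d_PAS = 28.47, d_KCC = 77.17 km.
Circle about each station: (x + 16.5)² + (y + 110.0)² = 111.37²; (x + 72.9)² + (y + 10.6)² = 28.47²; (x + 50.7)² + (y − 74.5)² = 77.17².
Subtracting pairs of circle equations eliminates x²+y² and gives linear equations (the radical axes):
-112.8 x + 198.8 y = 4647.26
-68.4 x + 369.0 y = 2196.56
Solving the 2×2 system: x ≈ -45.6, y ≈ -2.5 km.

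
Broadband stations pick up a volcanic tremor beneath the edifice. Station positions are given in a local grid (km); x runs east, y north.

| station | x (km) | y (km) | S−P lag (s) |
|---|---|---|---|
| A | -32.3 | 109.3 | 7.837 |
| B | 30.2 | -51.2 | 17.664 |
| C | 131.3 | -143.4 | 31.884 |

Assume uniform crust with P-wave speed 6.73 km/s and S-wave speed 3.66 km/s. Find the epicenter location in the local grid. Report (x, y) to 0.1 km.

Distance from S−P lag: d = Δt · v_P v_S / (v_P − v_S) = Δt · (6.73·3.66)/(6.73−3.66) ≈ 8.0234·Δt.
So d_A = 62.88, d_B = 141.73, d_C = 255.82 km.
Circle about each station: (x + 32.3)² + (y − 109.3)² = 62.88²; (x − 30.2)² + (y + 51.2)² = 141.73²; (x − 131.3)² + (y + 143.4)² = 255.82².
Subtracting the A equation from the B and C equations removes the quadratic terms:
125.0 x − 321.0 y = -25589.80
327.2 x − 505.4 y = -36676.51
Solving the 2×2 system: x ≈ 27.7, y ≈ 90.5 km.

x ≈ 27.7 km, y ≈ 90.5 km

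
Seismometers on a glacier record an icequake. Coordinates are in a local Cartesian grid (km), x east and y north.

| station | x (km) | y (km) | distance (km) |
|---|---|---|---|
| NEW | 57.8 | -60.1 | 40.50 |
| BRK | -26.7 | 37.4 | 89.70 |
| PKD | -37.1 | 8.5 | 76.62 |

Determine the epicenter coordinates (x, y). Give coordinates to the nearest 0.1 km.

25.7 km east, -35.4 km north

Circle about each station: (x − 57.8)² + (y + 60.1)² = 40.50²; (x + 26.7)² + (y − 37.4)² = 89.70²; (x + 37.1)² + (y − 8.5)² = 76.62².
Subtracting the NEW equation from the BRK and PKD equations removes the quadratic terms:
-169.0 x + 195.0 y = -11247.04
-189.8 x + 137.2 y = -9734.56
Solving the 2×2 system: x ≈ 25.7, y ≈ -35.4 km.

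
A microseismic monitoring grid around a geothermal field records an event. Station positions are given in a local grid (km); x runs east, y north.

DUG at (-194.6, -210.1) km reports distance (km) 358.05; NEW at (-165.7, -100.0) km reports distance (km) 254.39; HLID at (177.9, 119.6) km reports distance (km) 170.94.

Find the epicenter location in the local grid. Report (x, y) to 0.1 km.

Circle about each station: (x + 194.6)² + (y + 210.1)² = 358.05²; (x + 165.7)² + (y + 100.0)² = 254.39²; (x − 177.9)² + (y − 119.6)² = 170.94².
Subtracting pairs of circle equations eliminates x²+y² and gives linear equations (the radical axes):
57.8 x + 220.2 y = 18930.85
745.0 x + 659.4 y = 62920.72
Solving the 2×2 system: x ≈ 10.9, y ≈ 83.1 km.

10.9 km east, 83.1 km north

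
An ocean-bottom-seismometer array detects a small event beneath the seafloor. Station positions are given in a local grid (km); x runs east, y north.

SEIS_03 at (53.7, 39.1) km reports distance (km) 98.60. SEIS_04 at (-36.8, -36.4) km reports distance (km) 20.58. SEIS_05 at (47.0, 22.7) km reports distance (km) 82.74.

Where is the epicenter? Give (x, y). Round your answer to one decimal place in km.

Circle about each station: (x − 53.7)² + (y − 39.1)² = 98.60²; (x + 36.8)² + (y + 36.4)² = 20.58²; (x − 47.0)² + (y − 22.7)² = 82.74².
Subtracting the SEIS_03 equation from the SEIS_04 and SEIS_05 equations removes the quadratic terms:
-181.0 x − 151.0 y = 7565.12
-13.4 x − 32.8 y = 1187.84
Solving the 2×2 system: x ≈ -17.6, y ≈ -29.0 km.

x ≈ -17.6 km, y ≈ -29.0 km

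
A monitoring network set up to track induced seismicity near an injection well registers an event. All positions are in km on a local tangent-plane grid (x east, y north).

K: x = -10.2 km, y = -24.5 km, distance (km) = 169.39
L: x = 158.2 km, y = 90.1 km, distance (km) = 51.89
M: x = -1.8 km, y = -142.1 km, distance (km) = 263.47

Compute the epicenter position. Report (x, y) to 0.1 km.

(106.9, 97.9)

Circle about each station: (x + 10.2)² + (y + 24.5)² = 169.39²; (x − 158.2)² + (y − 90.1)² = 51.89²; (x + 1.8)² + (y + 142.1)² = 263.47².
Subtracting the K equation from the L and M equations removes the quadratic terms:
336.8 x + 229.2 y = 58441.36
16.8 x − 235.2 y = -21232.11
Solving the 2×2 system: x ≈ 106.9, y ≈ 97.9 km.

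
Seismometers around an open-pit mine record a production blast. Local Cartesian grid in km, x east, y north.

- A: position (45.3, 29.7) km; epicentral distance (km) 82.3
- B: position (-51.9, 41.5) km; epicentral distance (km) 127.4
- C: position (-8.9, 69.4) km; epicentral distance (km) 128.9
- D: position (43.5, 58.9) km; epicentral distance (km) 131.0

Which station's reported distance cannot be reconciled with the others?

D

Solve using three stations at a time. Using A, B, C (subtract circle equations pairwise → linear system) gives (x, y) ≈ (34.7, -51.8).
Distances from that point to each station vs reported:
  A: calculated 82.2 vs reported 82.3 → residual 0.1 km
  B: calculated 127.3 vs reported 127.4 → residual 0.1 km
  C: calculated 128.8 vs reported 128.9 → residual 0.1 km
  D: calculated 111.1 vs reported 131.0 → residual 19.9 km
A, B, C are mutually consistent (residuals ≈ 0); D is off by 19.9 km.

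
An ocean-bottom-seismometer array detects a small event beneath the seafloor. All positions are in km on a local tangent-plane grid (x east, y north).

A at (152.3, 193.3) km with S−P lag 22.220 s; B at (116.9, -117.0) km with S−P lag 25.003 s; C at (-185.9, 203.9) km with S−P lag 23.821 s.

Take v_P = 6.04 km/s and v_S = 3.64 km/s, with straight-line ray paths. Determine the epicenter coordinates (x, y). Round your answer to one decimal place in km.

x ≈ -11.6 km, y ≈ 72.6 km

Distance from S−P lag: d = Δt · v_P v_S / (v_P − v_S) = Δt · (6.04·3.64)/(6.04−3.64) ≈ 9.1607·Δt.
So d_A = 203.55, d_B = 229.04, d_C = 218.22 km.
Circle about each station: (x − 152.3)² + (y − 193.3)² = 203.55²; (x − 116.9)² + (y + 117.0)² = 229.04²; (x + 185.9)² + (y − 203.9)² = 218.22².
Subtracting pairs of circle equations eliminates x²+y² and gives linear equations (the radical axes):
-70.8 x − 620.6 y = -44232.29
-676.4 x + 21.2 y = 9386.47
Solving the 2×2 system: x ≈ -11.6, y ≈ 72.6 km.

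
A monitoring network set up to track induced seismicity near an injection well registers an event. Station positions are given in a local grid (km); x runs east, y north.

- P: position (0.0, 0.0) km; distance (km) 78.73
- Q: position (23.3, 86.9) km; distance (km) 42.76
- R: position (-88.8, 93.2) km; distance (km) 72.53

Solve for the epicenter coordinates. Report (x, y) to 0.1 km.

Circle about each station: x² + y² = 78.73²; (x − 23.3)² + (y − 86.9)² = 42.76²; (x + 88.8)² + (y − 93.2)² = 72.53².
Subtracting the P equation from the Q and R equations removes the quadratic terms:
46.6 x + 173.8 y = 12464.50
-177.6 x + 186.4 y = 17509.49
Solving the 2×2 system: x ≈ -18.2, y ≈ 76.6 km.

x ≈ -18.2 km, y ≈ 76.6 km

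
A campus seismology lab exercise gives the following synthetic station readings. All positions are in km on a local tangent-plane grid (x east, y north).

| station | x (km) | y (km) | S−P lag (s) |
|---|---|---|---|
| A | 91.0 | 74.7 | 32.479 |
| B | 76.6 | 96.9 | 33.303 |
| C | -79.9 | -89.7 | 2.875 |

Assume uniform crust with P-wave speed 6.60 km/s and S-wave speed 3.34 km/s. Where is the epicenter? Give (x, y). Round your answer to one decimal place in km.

Distance from S−P lag: d = Δt · v_P v_S / (v_P − v_S) = Δt · (6.60·3.34)/(6.60−3.34) ≈ 6.7620·Δt.
So d_A = 219.62, d_B = 225.19, d_C = 19.44 km.
Circle about each station: (x − 91.0)² + (y − 74.7)² = 219.62²; (x − 76.6)² + (y − 96.9)² = 225.19²; (x + 79.9)² + (y + 89.7)² = 19.44².
Subtracting the A equation from the B and C equations removes the quadratic terms:
-28.8 x + 44.4 y = -1081.51
-341.8 x − 328.8 y = 48424.04
Solving the 2×2 system: x ≈ -72.8, y ≈ -71.6 km.

-72.8 km east, -71.6 km north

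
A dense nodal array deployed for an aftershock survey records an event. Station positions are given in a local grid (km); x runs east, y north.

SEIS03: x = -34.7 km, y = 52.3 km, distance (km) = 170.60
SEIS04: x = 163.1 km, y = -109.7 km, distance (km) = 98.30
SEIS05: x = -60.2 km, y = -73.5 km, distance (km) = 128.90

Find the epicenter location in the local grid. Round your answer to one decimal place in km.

Circle about each station: (x + 34.7)² + (y − 52.3)² = 170.60²; (x − 163.1)² + (y + 109.7)² = 98.30²; (x + 60.2)² + (y + 73.5)² = 128.90².
Subtracting the SEIS03 equation from the SEIS04 and SEIS05 equations removes the quadratic terms:
395.6 x − 324.0 y = 54137.79
-51.0 x − 251.6 y = 17576.06
Solving the 2×2 system: x ≈ 68.3, y ≈ -83.7 km.
Check against SEIS03 (with the unrounded x, y): √((x + 34.7)²+(y − 52.3)²) = 170.60 ≈ 170.60 km. ✓

(68.3, -83.7)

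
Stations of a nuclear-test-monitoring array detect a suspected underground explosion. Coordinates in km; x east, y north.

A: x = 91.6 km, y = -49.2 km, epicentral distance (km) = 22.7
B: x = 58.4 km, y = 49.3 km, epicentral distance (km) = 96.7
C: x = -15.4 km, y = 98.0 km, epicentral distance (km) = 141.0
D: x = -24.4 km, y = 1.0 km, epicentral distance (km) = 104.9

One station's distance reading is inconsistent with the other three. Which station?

C

Solve using three stations at a time. Using A, B, D (subtract circle equations pairwise → linear system) gives (x, y) ≈ (69.0, -46.8).
Distances from that point to each station vs reported:
  A: calculated 22.8 vs reported 22.7 → residual 0.1 km
  B: calculated 96.7 vs reported 96.7 → residual 0.0 km
  C: calculated 167.6 vs reported 141.0 → residual 26.6 km
  D: calculated 104.9 vs reported 104.9 → residual 0.0 km
A, B, D are mutually consistent (residuals ≈ 0); C is off by 26.6 km.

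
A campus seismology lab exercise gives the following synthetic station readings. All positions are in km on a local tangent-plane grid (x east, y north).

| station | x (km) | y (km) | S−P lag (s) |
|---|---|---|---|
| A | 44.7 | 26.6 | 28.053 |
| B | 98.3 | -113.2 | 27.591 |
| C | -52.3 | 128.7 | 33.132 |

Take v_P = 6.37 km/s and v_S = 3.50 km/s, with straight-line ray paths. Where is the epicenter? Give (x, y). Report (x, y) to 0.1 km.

-115.9 km east, -120.7 km north

Distance from S−P lag: d = Δt · v_P v_S / (v_P − v_S) = Δt · (6.37·3.50)/(6.37−3.50) ≈ 7.7683·Δt.
So d_A = 217.92, d_B = 214.33, d_C = 257.38 km.
Circle about each station: (x − 44.7)² + (y − 26.6)² = 217.92²; (x − 98.3)² + (y + 113.2)² = 214.33²; (x + 52.3)² + (y − 128.7)² = 257.38².
Subtracting pairs of circle equations eliminates x²+y² and gives linear equations (the radical axes):
107.2 x − 279.6 y = 21323.26
-194.0 x + 204.2 y = -2162.01
Solving the 2×2 system: x ≈ -115.9, y ≈ -120.7 km.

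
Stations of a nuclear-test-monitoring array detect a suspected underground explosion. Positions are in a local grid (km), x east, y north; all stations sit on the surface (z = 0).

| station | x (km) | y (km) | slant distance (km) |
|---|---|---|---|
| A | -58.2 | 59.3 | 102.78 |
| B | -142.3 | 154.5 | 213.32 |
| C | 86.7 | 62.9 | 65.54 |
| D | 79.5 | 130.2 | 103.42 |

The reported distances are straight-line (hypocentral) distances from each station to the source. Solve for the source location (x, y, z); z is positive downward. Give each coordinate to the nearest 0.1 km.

Each station gives a sphere (x−x_i)² + (y−y_i)² + z² = d_i² (stations at z=0).
Subtracting the A sphere from B and C: z² cancels, leaving linear equations in x and y:
-168.2 x + 190.4 y = 2274.12
289.8 x + 7.2 y = 10837.81
Solving: x ≈ 36.304, y ≈ 44.015 km (keep extra digits for the depth step; rounded: 36.3, 44.0).
Then from the A sphere: z² = 102.78² − (x + 58.2)² − (y − 59.3)² with x = 36.304, y = 44.015, so z ≈ 37.404 ≈ 37.4 km.

x ≈ 36.3 km, y ≈ 44.0 km, depth ≈ 37.4 km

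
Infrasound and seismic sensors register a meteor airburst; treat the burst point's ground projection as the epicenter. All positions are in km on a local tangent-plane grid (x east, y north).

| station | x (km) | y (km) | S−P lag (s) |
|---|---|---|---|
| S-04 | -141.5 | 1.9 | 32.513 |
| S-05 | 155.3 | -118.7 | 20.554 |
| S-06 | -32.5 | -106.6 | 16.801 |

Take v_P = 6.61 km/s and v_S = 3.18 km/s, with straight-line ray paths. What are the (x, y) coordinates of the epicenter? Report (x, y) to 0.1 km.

51.6 km east, -47.2 km north

Distance from S−P lag: d = Δt · v_P v_S / (v_P − v_S) = Δt · (6.61·3.18)/(6.61−3.18) ≈ 6.1282·Δt.
So d_S-04 = 199.25, d_S-05 = 125.96, d_S-06 = 102.96 km.
Circle about each station: (x + 141.5)² + (y − 1.9)² = 199.25²; (x − 155.3)² + (y + 118.7)² = 125.96²; (x + 32.5)² + (y + 106.6)² = 102.96².
Subtracting the S-04 equation from the S-05 and S-06 equations removes the quadratic terms:
593.6 x − 241.2 y = 42016.56
218.0 x − 217.0 y = 21493.75
Solving the 2×2 system: x ≈ 51.6, y ≈ -47.2 km.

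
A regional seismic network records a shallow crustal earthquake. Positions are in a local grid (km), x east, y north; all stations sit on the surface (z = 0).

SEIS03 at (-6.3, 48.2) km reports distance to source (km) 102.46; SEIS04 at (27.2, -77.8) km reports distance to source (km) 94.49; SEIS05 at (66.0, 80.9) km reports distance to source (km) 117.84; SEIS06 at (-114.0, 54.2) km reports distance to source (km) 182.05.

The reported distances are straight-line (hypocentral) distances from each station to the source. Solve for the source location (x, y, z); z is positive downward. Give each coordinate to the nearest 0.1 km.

Each station gives a sphere (x−x_i)² + (y−y_i)² + z² = d_i² (stations at z=0).
Subtracting the SEIS03 sphere from SEIS04 and SEIS05: z² cancels, leaving linear equations in x and y:
67.0 x − 252.0 y = 5999.44
144.6 x + 65.4 y = 5149.67
Solving: x ≈ 41.402, y ≈ -12.800 km (keep extra digits for the depth step; rounded: 41.4, -12.8).
Then from the SEIS03 sphere: z² = 102.46² − (x + 6.3)² − (y − 48.2)² with x = 41.402, y = -12.800, so z ≈ 67.094 ≈ 67.1 km.
Check against SEIS06 (with the unrounded solution): distance 182.05 ≈ 182.05 km. ✓

(41.4, -12.8, 67.1)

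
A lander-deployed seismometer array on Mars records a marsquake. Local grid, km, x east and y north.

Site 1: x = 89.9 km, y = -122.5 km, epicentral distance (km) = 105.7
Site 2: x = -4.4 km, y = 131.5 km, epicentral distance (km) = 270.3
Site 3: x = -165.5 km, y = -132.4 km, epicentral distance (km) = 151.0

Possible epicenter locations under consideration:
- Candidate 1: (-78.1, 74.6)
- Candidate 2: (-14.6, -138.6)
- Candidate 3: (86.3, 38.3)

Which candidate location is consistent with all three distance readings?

For each candidate, compare |candidate − station| to the reported distance:
Candidate 1: residuals Site 1 153.3, Site 2 177.2, Site 3 73.7 → max 177.2 km
Candidate 2: residuals Site 1 0.0, Site 2 0.0, Site 3 0.0 → max 0.0 km
Candidate 3: residuals Site 1 55.1, Site 2 140.3, Site 3 153.2 → max 153.2 km
Only Candidate 2 has all residuals ≈ 0.

Candidate 2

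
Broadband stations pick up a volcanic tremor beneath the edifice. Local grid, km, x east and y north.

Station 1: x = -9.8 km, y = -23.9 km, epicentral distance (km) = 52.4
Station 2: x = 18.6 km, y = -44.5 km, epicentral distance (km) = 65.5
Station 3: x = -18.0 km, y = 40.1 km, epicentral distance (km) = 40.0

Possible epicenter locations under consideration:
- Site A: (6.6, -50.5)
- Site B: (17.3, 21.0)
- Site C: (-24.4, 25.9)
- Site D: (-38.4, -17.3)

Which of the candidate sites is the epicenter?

For each candidate, compare |candidate − station| to the reported distance:
Site A: residuals Station 1 21.2, Station 2 52.1, Station 3 53.9 → max 53.9 km
Site B: residuals Station 1 0.0, Station 2 0.0, Station 3 0.1 → max 0.1 km
Site C: residuals Station 1 0.5, Station 2 17.0, Station 3 24.4 → max 24.4 km
Site D: residuals Station 1 23.0, Station 2 2.3, Station 3 20.9 → max 23.0 km
Only Site B has all residuals ≈ 0.

Site B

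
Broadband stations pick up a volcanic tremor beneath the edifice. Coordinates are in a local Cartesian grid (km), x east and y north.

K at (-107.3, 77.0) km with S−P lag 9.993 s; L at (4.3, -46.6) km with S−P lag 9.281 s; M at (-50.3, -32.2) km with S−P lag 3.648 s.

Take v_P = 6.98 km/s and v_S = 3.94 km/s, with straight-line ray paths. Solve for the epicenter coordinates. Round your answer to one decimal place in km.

-68.4 km east, -4.6 km north

Distance from S−P lag: d = Δt · v_P v_S / (v_P − v_S) = Δt · (6.98·3.94)/(6.98−3.94) ≈ 9.0464·Δt.
So d_K = 90.40, d_L = 83.96, d_M = 33.00 km.
Circle about each station: (x + 107.3)² + (y − 77.0)² = 90.40²; (x − 4.3)² + (y + 46.6)² = 83.96²; (x + 50.3)² + (y + 32.2)² = 33.00².
Subtracting the K equation from the L and M equations removes the quadratic terms:
223.2 x − 247.2 y = -14129.36
114.0 x − 218.4 y = -6792.20
Solving the 2×2 system: x ≈ -68.4, y ≈ -4.6 km.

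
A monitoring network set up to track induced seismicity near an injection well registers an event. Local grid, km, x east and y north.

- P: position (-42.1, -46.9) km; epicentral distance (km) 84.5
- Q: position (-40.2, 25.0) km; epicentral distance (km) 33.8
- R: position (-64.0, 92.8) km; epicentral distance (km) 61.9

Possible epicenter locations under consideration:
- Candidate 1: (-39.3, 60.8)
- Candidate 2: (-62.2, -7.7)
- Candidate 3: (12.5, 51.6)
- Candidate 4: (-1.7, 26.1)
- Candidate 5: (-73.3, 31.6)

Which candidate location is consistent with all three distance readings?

Candidate 5

For each candidate, compare |candidate − station| to the reported distance:
Candidate 1: residuals P 23.2, Q 2.0, R 21.5 → max 23.2 km
Candidate 2: residuals P 40.4, Q 5.6, R 38.6 → max 40.4 km
Candidate 3: residuals P 28.1, Q 25.2, R 25.0 → max 28.1 km
Candidate 4: residuals P 1.1, Q 4.7, R 29.4 → max 29.4 km
Candidate 5: residuals P 0.0, Q 0.0, R 0.0 → max 0.0 km
Only Candidate 5 has all residuals ≈ 0.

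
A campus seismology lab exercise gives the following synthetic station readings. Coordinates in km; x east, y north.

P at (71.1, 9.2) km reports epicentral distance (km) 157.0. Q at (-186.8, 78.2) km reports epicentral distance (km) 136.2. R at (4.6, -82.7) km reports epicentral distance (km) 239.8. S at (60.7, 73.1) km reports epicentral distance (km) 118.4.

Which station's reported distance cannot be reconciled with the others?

Solve using three stations at a time. Using P, Q, S (subtract circle equations pairwise → linear system) gives (x, y) ≈ (-53.3, 104.9).
Distances from that point to each station vs reported:
  P: calculated 157.0 vs reported 157.0 → residual 0.0 km
  Q: calculated 136.2 vs reported 136.2 → residual 0.0 km
  R: calculated 196.4 vs reported 239.8 → residual 43.4 km
  S: calculated 118.4 vs reported 118.4 → residual 0.0 km
P, Q, S are mutually consistent (residuals ≈ 0); R is off by 43.4 km.

R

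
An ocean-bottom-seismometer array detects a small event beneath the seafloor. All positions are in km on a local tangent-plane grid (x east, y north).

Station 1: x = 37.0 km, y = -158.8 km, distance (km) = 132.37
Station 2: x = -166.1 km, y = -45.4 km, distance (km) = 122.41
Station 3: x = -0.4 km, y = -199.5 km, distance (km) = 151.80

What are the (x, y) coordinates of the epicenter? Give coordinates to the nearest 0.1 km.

x ≈ -44.0 km, y ≈ -54.1 km

Circle about each station: (x − 37.0)² + (y + 158.8)² = 132.37²; (x + 166.1)² + (y + 45.4)² = 122.41²; (x + 0.4)² + (y + 199.5)² = 151.80².
Subtracting the Station 1 equation from the Station 2 and Station 3 equations removes the quadratic terms:
-406.2 x + 226.8 y = 5601.54
-74.8 x − 81.4 y = 7692.55
Solving the 2×2 system: x ≈ -44.0, y ≈ -54.1 km.
Check against Station 1 (with the unrounded x, y): √((x − 37.0)²+(y + 158.8)²) = 132.38 ≈ 132.37 km. ✓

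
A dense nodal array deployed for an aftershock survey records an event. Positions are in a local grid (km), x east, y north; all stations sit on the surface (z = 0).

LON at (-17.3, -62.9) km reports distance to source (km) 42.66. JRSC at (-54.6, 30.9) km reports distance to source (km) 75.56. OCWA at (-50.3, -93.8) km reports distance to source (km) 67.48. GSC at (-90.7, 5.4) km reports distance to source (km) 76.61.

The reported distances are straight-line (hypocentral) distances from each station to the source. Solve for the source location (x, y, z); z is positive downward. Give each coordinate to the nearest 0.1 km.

Each station gives a sphere (x−x_i)² + (y−y_i)² + z² = d_i² (stations at z=0).
Subtracting the LON sphere from JRSC and OCWA: z² cancels, leaving linear equations in x and y:
-74.6 x + 187.6 y = -4209.17
-66.0 x − 61.8 y = 4339.16
Solving: x ≈ -32.598, y ≈ -35.400 km (keep extra digits for the depth step; rounded: -32.6, -35.4).
Then from the LON sphere: z² = 42.66² − (x + 17.3)² − (y + 62.9)² with x = -32.598, y = -35.400, so z ≈ 28.803 ≈ 28.8 km.
Check against GSC (with the unrounded solution): distance 76.62 ≈ 76.61 km. ✓

x ≈ -32.6 km, y ≈ -35.4 km, depth ≈ 28.8 km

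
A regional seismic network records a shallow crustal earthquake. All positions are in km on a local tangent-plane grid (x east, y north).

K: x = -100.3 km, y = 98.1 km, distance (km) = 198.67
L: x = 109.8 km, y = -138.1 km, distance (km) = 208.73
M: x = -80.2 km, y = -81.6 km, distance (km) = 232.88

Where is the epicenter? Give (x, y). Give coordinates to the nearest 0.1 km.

(96.4, 70.2)

Circle about each station: (x + 100.3)² + (y − 98.1)² = 198.67²; (x − 109.8)² + (y + 138.1)² = 208.73²; (x + 80.2)² + (y + 81.6)² = 232.88².
Subtracting the K equation from the L and M equations removes the quadratic terms:
420.2 x − 472.4 y = 7345.51
40.2 x − 359.4 y = -21356.43
Solving the 2×2 system: x ≈ 96.4, y ≈ 70.2 km.
Check against K (with the unrounded x, y): √((x + 100.3)²+(y − 98.1)²) = 198.68 ≈ 198.67 km. ✓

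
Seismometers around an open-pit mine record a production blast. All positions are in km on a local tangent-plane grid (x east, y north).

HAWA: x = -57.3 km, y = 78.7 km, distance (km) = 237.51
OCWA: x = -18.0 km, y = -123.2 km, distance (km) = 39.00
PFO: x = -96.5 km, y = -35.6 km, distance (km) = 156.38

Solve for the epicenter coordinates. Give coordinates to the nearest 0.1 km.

x ≈ 11.6 km, y ≈ -148.6 km

Circle about each station: (x + 57.3)² + (y − 78.7)² = 237.51²; (x + 18.0)² + (y + 123.2)² = 39.00²; (x + 96.5)² + (y + 35.6)² = 156.38².
Subtracting the HAWA equation from the OCWA and PFO equations removes the quadratic terms:
78.6 x − 403.8 y = 60915.26
-78.4 x − 228.6 y = 33058.93
Solving the 2×2 system: x ≈ 11.6, y ≈ -148.6 km.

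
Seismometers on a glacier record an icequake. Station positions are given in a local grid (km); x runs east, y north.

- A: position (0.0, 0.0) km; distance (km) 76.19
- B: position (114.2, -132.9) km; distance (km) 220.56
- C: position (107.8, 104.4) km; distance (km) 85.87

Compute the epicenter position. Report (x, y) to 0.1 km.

Circle about each station: x² + y² = 76.19²; (x − 114.2)² + (y + 132.9)² = 220.56²; (x − 107.8)² + (y − 104.4)² = 85.87².
Subtracting the A equation from the B and C equations removes the quadratic terms:
228.4 x − 265.8 y = -12137.75
215.6 x + 208.8 y = 20951.46
Solving the 2×2 system: x ≈ 28.9, y ≈ 70.5 km.
Check against A (with the unrounded x, y): √(x²+y²) = 76.19 ≈ 76.19 km. ✓

(28.9, 70.5)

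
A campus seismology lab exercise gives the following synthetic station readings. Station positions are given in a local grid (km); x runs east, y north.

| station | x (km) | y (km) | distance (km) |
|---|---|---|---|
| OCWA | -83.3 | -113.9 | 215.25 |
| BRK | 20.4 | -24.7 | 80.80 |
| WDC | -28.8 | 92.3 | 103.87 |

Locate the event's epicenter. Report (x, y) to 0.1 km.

x ≈ 63.1 km, y ≈ 43.9 km

Circle about each station: (x + 83.3)² + (y + 113.9)² = 215.25²; (x − 20.4)² + (y + 24.7)² = 80.80²; (x + 28.8)² + (y − 92.3)² = 103.87².
Subtracting the OCWA equation from the BRK and WDC equations removes the quadratic terms:
207.4 x + 178.4 y = 20918.07
109.0 x + 412.4 y = 24980.22
Solving the 2×2 system: x ≈ 63.1, y ≈ 43.9 km.
Check against OCWA (with the unrounded x, y): √((x + 83.3)²+(y + 113.9)²) = 215.25 ≈ 215.25 km. ✓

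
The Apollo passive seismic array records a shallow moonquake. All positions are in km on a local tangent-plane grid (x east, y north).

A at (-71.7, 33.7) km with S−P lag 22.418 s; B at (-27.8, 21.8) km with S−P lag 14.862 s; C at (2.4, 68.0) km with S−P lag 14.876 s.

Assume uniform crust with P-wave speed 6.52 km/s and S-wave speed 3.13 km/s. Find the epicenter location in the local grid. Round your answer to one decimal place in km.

Distance from S−P lag: d = Δt · v_P v_S / (v_P − v_S) = Δt · (6.52·3.13)/(6.52−3.13) ≈ 6.0199·Δt.
So d_A = 134.96, d_B = 89.47, d_C = 89.55 km.
Circle about each station: (x + 71.7)² + (y − 33.7)² = 134.96²; (x + 27.8)² + (y − 21.8)² = 89.47²; (x − 2.4)² + (y − 68.0)² = 89.55².
Subtracting pairs of circle equations eliminates x²+y² and gives linear equations (the radical axes):
87.8 x − 23.8 y = 5180.82
148.2 x + 68.6 y = 8548.18
Solving the 2×2 system: x ≈ 58.5, y ≈ -1.8 km.

58.5 km east, -1.8 km north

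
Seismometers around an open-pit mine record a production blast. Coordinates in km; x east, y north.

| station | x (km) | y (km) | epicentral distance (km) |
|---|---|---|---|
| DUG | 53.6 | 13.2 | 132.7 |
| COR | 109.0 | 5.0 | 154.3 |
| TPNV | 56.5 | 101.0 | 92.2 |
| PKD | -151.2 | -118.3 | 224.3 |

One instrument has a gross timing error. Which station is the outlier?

DUG

Solve using three stations at a time. Using COR, TPNV, PKD (subtract circle equations pairwise → linear system) gives (x, y) ≈ (-30.6, 70.8).
Distances from that point to each station vs reported:
  DUG: calculated 102.0 vs reported 132.7 → residual 30.7 km
  COR: calculated 154.3 vs reported 154.3 → residual 0.0 km
  TPNV: calculated 92.2 vs reported 92.2 → residual 0.0 km
  PKD: calculated 224.3 vs reported 224.3 → residual 0.0 km
COR, TPNV, PKD are mutually consistent (residuals ≈ 0); DUG is off by 30.7 km.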